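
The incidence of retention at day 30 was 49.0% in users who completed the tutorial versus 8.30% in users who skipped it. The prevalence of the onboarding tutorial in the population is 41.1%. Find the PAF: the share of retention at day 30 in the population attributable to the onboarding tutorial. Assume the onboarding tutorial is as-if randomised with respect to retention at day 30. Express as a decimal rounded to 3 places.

p₁ = 0.49, p₀ = 0.083.
Overall risk P(Y=1) = π·p₁ + (1−π)·p₀ = 0.411×0.49 + 0.589×0.083 = 0.25028.
Under exogeneity, PAF = [P(Y=1) − p₀] / P(Y=1).
PAF = (0.25028 − 0.083) / 0.25028 ≈ 0.6684

PAF ≈ 0.668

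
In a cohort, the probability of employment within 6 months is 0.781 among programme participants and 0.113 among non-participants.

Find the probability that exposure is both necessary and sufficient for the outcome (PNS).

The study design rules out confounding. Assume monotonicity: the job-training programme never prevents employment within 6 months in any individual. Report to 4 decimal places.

Let p₁ = 0.781, p₀ = 0.113.
Under exogeneity and monotonicity, PNS = p₁ − p₀.
PNS = 0.781 − 0.113 = 0.668

PNS ≈ 0.6680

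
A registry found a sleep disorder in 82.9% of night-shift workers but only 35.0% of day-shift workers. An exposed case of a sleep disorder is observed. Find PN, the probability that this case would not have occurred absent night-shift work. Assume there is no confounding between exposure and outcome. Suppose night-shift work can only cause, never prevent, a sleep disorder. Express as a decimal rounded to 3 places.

PN ≈ 0.578

p₁ = 0.829, p₀ = 0.35.
Under exogeneity and monotonicity, PN = (p₁ − p₀) / p₁.
PN = (0.829 − 0.35) / 0.829 = 0.479 / 0.829 ≈ 0.5778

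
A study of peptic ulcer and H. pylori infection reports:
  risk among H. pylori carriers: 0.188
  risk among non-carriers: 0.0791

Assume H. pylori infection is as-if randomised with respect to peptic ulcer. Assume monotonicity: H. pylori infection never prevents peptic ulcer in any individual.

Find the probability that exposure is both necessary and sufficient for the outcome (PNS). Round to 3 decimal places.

Let p₁ = 0.188, p₀ = 0.0791.
Under exogeneity and monotonicity, PNS = p₁ − p₀.
PNS = 0.188 − 0.0791 = 0.1089

PNS ≈ 0.109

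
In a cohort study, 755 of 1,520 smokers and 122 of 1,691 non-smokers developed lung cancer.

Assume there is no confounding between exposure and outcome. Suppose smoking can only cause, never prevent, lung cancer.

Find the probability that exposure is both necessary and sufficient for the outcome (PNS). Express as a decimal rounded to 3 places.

p₁ = P(outcome | exposed) = 755/1520 = 0.49671
p₀ = P(outcome | unexposed) = 122/1691 = 0.072147
Under exogeneity and monotonicity, PNS = p₁ − p₀.
PNS = 0.49671 − 0.072147 = 0.42456

PNS ≈ 0.425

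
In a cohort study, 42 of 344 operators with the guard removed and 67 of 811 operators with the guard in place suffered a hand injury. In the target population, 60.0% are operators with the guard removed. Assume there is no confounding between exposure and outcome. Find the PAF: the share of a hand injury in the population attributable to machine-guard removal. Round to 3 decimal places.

PAF ≈ 0.223

p₁ = P(outcome | exposed) = 42/344 = 0.12209
p₀ = P(outcome | unexposed) = 67/811 = 0.082614
Overall risk P(Y=1) = π·p₁ + (1−π)·p₀ = 0.6×0.12209 + 0.4×0.082614 = 0.1063.
Under exogeneity, PAF = [P(Y=1) − p₀] / P(Y=1).
PAF = (0.1063 − 0.082614) / 0.1063 ≈ 0.2228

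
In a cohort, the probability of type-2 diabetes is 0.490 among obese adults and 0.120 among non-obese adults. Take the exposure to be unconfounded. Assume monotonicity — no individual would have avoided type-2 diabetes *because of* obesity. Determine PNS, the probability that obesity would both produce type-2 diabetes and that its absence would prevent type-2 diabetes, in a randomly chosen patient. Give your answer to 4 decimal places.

PNS ≈ 0.3700

Let p₁ = 0.49, p₀ = 0.12.
Under exogeneity and monotonicity, PNS = p₁ − p₀.
PNS = 0.49 − 0.12 = 0.37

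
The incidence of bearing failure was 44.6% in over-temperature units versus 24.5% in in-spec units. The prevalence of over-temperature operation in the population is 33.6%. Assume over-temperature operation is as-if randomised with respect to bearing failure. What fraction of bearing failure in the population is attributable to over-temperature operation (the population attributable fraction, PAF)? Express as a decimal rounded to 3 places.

PAF ≈ 0.216

p₁ = 0.446, p₀ = 0.245.
Overall risk P(Y=1) = π·p₁ + (1−π)·p₀ = 0.336×0.446 + 0.664×0.245 = 0.31254.
Under exogeneity, PAF = [P(Y=1) − p₀] / P(Y=1).
PAF = (0.31254 − 0.245) / 0.31254 ≈ 0.2161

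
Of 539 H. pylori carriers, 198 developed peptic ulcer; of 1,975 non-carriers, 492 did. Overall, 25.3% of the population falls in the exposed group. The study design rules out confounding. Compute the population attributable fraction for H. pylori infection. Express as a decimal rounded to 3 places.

PAF ≈ 0.107

p₁ = P(outcome | exposed) = 198/539 = 0.36735
p₀ = P(outcome | unexposed) = 492/1975 = 0.24911
Overall risk P(Y=1) = π·p₁ + (1−π)·p₀ = 0.253×0.36735 + 0.747×0.24911 = 0.27903.
Under exogeneity, PAF = [P(Y=1) − p₀] / P(Y=1).
PAF = (0.27903 − 0.24911) / 0.27903 ≈ 0.1072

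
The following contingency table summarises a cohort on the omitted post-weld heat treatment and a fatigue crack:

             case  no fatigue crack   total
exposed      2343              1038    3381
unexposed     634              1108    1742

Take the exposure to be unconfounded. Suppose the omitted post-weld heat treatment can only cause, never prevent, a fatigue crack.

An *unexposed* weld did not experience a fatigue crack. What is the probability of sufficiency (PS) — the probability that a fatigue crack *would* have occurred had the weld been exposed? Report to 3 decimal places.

p₁ = P(outcome | exposed) = 2343/3381 = 0.69299
p₀ = P(outcome | unexposed) = 634/1742 = 0.36395
Under exogeneity and monotonicity, PS = (p₁ − p₀)/(1 − p₀).
PS = (0.69299 − 0.36395) / 0.63605 ≈ 0.5173

PS ≈ 0.517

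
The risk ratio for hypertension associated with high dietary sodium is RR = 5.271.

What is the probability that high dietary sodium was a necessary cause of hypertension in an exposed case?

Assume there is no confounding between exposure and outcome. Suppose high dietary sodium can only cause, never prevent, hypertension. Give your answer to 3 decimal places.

PN ≈ 0.810

Under exogeneity and monotonicity, PN = (RR − 1) / RR = 1 − 1/RR.
PN = (5.271 − 1) / 5.271 = 4.271 / 5.271 ≈ 0.8103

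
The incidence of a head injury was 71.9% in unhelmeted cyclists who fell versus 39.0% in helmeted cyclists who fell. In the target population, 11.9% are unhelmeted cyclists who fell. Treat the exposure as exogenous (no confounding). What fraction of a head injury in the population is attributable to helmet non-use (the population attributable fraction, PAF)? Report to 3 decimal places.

p₁ = 0.719, p₀ = 0.39.
Overall risk P(Y=1) = π·p₁ + (1−π)·p₀ = 0.119×0.719 + 0.881×0.39 = 0.42915.
Under exogeneity, PAF = [P(Y=1) − p₀] / P(Y=1).
PAF = (0.42915 − 0.39) / 0.42915 ≈ 0.0912

PAF ≈ 0.091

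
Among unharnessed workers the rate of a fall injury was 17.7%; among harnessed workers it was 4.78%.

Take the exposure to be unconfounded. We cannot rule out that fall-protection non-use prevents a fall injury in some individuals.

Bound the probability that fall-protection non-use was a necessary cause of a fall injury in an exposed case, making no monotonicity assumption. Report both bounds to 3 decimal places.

p₁ = 0.177, p₀ = 0.0478.
Under exogeneity alone the bounds on PN are max{0,(p₁−p₀)/p₁} ≤ PN ≤ min{1,(1−p₀)/p₁}.
  lower = (p₁ − p₀)/p₁ = 0.1292 / 0.177 ≈ 0.7299
  upper = min{1, (1 − p₀)/p₁} = 0.9522 / 0.177 ≈ 5.3797 → capped at 1

0.730 ≤ PN ≤ 1.000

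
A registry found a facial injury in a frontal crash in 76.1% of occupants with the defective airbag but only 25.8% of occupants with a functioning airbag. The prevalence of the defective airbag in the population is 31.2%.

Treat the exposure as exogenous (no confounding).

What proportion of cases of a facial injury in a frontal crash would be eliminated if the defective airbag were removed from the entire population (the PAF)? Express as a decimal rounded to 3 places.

PAF ≈ 0.378

p₁ = 0.761, p₀ = 0.258.
Overall risk P(Y=1) = π·p₁ + (1−π)·p₀ = 0.312×0.761 + 0.688×0.258 = 0.41494.
Under exogeneity, PAF = [P(Y=1) − p₀] / P(Y=1).
PAF = (0.41494 − 0.258) / 0.41494 ≈ 0.3782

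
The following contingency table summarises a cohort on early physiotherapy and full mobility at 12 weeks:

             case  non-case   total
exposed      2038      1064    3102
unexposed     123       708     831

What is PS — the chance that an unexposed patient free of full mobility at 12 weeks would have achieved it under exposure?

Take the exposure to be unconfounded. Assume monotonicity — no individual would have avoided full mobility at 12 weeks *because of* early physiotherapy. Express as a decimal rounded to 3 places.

p₁ = P(outcome | exposed) = 2038/3102 = 0.657
p₀ = P(outcome | unexposed) = 123/831 = 0.14801
Under exogeneity and monotonicity, PS = (p₁ − p₀)/(1 − p₀).
PS = (0.657 − 0.14801) / 0.85199 ≈ 0.5974

PS ≈ 0.597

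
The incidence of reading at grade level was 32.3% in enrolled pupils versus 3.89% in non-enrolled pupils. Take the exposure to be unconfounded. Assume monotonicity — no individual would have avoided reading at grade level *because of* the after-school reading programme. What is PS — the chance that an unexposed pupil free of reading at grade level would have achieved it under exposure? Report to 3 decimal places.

p₁ = 0.323, p₀ = 0.0389.
Under exogeneity and monotonicity, PS = (p₁ − p₀) / (1 − p₀).
PS = (0.323 − 0.0389) / (1 − 0.0389) = 0.2841 / 0.9611 ≈ 0.2956

PS ≈ 0.296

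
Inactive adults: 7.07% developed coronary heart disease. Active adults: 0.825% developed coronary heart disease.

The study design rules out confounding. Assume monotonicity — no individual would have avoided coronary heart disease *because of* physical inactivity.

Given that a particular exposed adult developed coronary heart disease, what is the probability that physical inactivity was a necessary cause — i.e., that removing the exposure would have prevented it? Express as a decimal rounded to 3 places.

PN ≈ 0.883

p₁ = 0.0707, p₀ = 0.00825.
Under exogeneity and monotonicity, PN = (p₁ − p₀) / p₁.
PN = (0.0707 − 0.00825) / 0.0707 = 0.06245 / 0.0707 ≈ 0.8833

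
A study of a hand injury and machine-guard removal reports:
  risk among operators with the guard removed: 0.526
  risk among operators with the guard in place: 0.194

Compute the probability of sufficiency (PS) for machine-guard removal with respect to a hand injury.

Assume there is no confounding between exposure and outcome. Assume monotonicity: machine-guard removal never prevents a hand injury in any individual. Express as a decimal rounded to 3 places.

Let p₁ = 0.526, p₀ = 0.194.
Under exogeneity and monotonicity, PS = (p₁ − p₀) / (1 − p₀).
PS = (0.526 − 0.194) / (1 − 0.194) = 0.332 / 0.806 ≈ 0.4119

PS ≈ 0.412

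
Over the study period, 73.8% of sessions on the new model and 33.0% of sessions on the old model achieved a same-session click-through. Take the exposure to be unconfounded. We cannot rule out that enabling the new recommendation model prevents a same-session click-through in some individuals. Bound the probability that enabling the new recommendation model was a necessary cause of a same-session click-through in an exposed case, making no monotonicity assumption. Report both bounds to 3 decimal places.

p₁ = 0.738, p₀ = 0.33.
Under exogeneity alone the bounds on PN are max{0,(p₁−p₀)/p₁} ≤ PN ≤ min{1,(1−p₀)/p₁}.
  lower = (p₁ − p₀)/p₁ = 0.408 / 0.738 ≈ 0.5528
  upper = min{1, (1 − p₀)/p₁} = 0.67 / 0.738 ≈ 0.9079

0.553 ≤ PN ≤ 0.908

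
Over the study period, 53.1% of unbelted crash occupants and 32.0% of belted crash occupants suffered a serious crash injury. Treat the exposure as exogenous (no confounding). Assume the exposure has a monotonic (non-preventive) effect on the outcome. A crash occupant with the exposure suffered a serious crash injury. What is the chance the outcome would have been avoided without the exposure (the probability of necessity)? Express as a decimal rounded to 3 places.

p₁ = 0.531, p₀ = 0.32.
Under exogeneity and monotonicity, PN = (p₁ − p₀) / p₁.
PN = (0.531 − 0.32) / 0.531 = 0.211 / 0.531 ≈ 0.3974

PN ≈ 0.397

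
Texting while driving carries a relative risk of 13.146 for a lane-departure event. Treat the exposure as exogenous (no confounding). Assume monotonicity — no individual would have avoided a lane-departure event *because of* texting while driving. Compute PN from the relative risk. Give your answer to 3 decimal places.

Under exogeneity and monotonicity, PN = (RR − 1) / RR = 1 − 1/RR.
PN = (13.146 − 1) / 13.146 = 12.15 / 13.146 ≈ 0.9239

PN ≈ 0.924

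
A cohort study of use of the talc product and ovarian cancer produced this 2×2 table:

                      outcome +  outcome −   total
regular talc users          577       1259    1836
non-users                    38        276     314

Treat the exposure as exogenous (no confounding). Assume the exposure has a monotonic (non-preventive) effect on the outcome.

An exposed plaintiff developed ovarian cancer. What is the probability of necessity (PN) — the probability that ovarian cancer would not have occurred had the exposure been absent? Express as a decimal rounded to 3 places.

PN ≈ 0.615

p₁ = P(outcome | exposed) = 577/1836 = 0.31427
p₀ = P(outcome | unexposed) = 38/314 = 0.12102
Under exogeneity and monotonicity, PN = (p₁ − p₀) / p₁.
PN = (0.31427 − 0.12102) / 0.31427 = 0.19325 / 0.31427 ≈ 0.6149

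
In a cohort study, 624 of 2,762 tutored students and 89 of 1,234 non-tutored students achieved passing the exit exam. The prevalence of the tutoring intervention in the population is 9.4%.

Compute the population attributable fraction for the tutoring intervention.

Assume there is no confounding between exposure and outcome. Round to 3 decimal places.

PAF ≈ 0.167

p₁ = P(outcome | exposed) = 624/2762 = 0.22592
p₀ = P(outcome | unexposed) = 89/1234 = 0.072123
Overall risk P(Y=1) = π·p₁ + (1−π)·p₀ = 0.094×0.22592 + 0.906×0.072123 = 0.08658.
Under exogeneity, PAF = [P(Y=1) − p₀] / P(Y=1).
PAF = (0.08658 − 0.072123) / 0.08658 ≈ 0.1670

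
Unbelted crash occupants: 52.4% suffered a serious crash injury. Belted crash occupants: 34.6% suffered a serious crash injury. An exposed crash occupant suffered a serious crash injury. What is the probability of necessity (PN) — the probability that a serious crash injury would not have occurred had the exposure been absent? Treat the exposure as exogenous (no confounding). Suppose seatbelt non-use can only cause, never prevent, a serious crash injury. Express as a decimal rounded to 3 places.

PN ≈ 0.340

p₁ = 0.524, p₀ = 0.346.
Under exogeneity and monotonicity, PN = (p₁ − p₀) / p₁.
PN = (0.524 − 0.346) / 0.524 = 0.178 / 0.524 ≈ 0.3397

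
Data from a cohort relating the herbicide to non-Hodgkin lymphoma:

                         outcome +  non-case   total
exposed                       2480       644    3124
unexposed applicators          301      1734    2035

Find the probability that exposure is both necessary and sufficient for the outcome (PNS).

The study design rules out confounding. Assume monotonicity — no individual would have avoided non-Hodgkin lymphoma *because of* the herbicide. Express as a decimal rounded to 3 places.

PNS ≈ 0.646

p₁ = P(outcome | exposed) = 2480/3124 = 0.79385
p₀ = P(outcome | unexposed) = 301/2035 = 0.14791
Under exogeneity and monotonicity, PNS = p₁ − p₀.
PNS = 0.79385 − 0.14791 = 0.64594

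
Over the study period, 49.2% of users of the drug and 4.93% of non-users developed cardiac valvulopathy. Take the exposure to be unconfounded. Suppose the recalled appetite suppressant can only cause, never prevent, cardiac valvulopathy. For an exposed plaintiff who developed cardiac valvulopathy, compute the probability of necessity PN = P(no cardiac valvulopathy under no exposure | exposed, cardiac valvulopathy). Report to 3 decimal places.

p₁ = 0.492, p₀ = 0.0493.
Under exogeneity and monotonicity, PN = (p₁ − p₀) / p₁.
PN = (0.492 − 0.0493) / 0.492 = 0.4427 / 0.492 ≈ 0.8998

PN ≈ 0.900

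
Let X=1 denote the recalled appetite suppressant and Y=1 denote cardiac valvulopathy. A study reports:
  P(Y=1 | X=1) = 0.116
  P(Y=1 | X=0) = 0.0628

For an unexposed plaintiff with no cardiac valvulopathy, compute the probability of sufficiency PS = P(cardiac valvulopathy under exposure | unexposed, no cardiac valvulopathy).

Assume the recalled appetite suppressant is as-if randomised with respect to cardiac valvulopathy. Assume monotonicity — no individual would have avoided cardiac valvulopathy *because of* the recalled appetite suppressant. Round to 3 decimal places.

PS ≈ 0.057

Let p₁ = 0.116, p₀ = 0.0628.
Under exogeneity and monotonicity, PS = (p₁ − p₀) / (1 − p₀).
PS = (0.116 − 0.0628) / (1 − 0.0628) = 0.0532 / 0.9372 ≈ 0.0568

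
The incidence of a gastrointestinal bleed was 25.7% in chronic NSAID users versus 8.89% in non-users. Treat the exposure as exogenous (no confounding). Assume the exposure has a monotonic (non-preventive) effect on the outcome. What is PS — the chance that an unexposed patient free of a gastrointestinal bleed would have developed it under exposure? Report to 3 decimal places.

p₁ = 0.257, p₀ = 0.0889.
Under exogeneity and monotonicity, PS = (p₁ − p₀) / (1 − p₀).
PS = (0.257 − 0.0889) / (1 − 0.0889) = 0.1681 / 0.9111 ≈ 0.1845

PS ≈ 0.185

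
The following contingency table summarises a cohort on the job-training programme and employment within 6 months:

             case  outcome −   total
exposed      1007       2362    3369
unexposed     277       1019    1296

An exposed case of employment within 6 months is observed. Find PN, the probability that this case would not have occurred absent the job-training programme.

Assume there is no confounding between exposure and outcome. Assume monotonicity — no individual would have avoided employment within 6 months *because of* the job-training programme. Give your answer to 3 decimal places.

PN ≈ 0.285

p₁ = P(outcome | exposed) = 1007/3369 = 0.2989
p₀ = P(outcome | unexposed) = 277/1296 = 0.21373
Under exogeneity and monotonicity, PN = (p₁ − p₀) / p₁.
PN = (0.2989 − 0.21373) / 0.2989 = 0.085167 / 0.2989 ≈ 0.2849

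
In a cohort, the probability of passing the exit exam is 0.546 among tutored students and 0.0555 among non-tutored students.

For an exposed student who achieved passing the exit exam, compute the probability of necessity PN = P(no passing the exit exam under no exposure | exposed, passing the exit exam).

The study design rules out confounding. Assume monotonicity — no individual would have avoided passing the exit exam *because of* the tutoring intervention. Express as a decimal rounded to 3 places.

Let p₁ = 0.546, p₀ = 0.0555.
Under exogeneity and monotonicity, PN = (p₁ − p₀) / p₁.
PN = (0.546 − 0.0555) / 0.546 = 0.4905 / 0.546 ≈ 0.8984

PN ≈ 0.898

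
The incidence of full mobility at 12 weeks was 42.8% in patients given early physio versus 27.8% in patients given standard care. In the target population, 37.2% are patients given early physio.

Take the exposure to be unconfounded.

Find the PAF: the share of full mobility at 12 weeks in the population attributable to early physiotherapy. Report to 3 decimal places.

p₁ = 0.428, p₀ = 0.278.
Overall risk P(Y=1) = π·p₁ + (1−π)·p₀ = 0.372×0.428 + 0.628×0.278 = 0.3338.
Under exogeneity, PAF = [P(Y=1) − p₀] / P(Y=1).
PAF = (0.3338 − 0.278) / 0.3338 ≈ 0.1672

PAF ≈ 0.167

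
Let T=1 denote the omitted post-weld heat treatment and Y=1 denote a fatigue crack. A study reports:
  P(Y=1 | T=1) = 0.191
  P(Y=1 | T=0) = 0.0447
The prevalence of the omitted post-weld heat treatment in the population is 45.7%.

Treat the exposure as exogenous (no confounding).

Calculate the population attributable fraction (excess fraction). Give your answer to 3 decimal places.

PAF ≈ 0.599

Let p₁ = 0.191, p₀ = 0.0447.
Overall risk P(Y=1) = π·p₁ + (1−π)·p₀ = 0.457×0.191 + 0.543×0.0447 = 0.11156.
Under exogeneity, PAF = [P(Y=1) − p₀] / P(Y=1).
PAF = (0.11156 − 0.0447) / 0.11156 ≈ 0.5993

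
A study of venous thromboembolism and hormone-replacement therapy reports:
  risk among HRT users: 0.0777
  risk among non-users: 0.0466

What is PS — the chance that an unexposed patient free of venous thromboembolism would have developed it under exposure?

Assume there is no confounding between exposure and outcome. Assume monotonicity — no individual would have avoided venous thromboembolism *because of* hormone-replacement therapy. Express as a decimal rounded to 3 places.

Let p₁ = 0.0777, p₀ = 0.0466.
Under exogeneity and monotonicity, PS = (p₁ − p₀) / (1 − p₀).
PS = (0.0777 − 0.0466) / (1 − 0.0466) = 0.0311 / 0.9534 ≈ 0.0326

PS ≈ 0.033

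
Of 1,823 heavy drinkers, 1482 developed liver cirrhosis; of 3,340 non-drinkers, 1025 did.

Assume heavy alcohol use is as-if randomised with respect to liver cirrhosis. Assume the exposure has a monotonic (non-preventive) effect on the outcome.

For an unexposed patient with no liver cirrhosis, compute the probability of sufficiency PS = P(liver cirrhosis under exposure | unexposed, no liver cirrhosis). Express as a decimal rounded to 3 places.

PS ≈ 0.730

p₁ = P(outcome | exposed) = 1482/1823 = 0.81295
p₀ = P(outcome | unexposed) = 1025/3340 = 0.30689
Under exogeneity and monotonicity, PS = (p₁ − p₀) / (1 − p₀).
PS = (0.81295 − 0.30689) / (1 − 0.30689) = 0.50606 / 0.69311 ≈ 0.7301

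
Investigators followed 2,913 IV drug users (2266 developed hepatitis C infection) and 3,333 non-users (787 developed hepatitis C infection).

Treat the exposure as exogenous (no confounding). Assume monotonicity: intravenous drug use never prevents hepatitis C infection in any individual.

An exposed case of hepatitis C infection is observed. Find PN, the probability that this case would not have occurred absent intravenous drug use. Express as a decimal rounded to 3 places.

p₁ = P(outcome | exposed) = 2266/2913 = 0.77789
p₀ = P(outcome | unexposed) = 787/3333 = 0.23612
Under exogeneity and monotonicity, PN = (p₁ − p₀) / p₁.
PN = (0.77789 − 0.23612) / 0.77789 = 0.54177 / 0.77789 ≈ 0.6965

PN ≈ 0.696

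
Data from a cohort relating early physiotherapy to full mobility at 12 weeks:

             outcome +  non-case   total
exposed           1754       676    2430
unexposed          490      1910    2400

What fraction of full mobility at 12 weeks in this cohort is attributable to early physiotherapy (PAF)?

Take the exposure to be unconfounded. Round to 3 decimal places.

PAF ≈ 0.561

p₁ = P(outcome | exposed) = 1754/2430 = 0.72181
p₀ = P(outcome | unexposed) = 490/2400 = 0.20417
Exposure prevalence π = 2430/4830 = 0.50311; overall risk P(Y=1) = 0.4646.
Under exogeneity, PAF = [P(Y=1) − p₀]/P(Y=1).
PAF = (0.4646 − 0.20417) / 0.4646 ≈ 0.5606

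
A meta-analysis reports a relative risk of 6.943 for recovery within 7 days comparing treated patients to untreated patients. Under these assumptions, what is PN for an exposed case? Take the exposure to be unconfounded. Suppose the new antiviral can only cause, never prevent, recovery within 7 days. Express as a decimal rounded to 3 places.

PN ≈ 0.856

Under exogeneity and monotonicity, PN = (RR − 1) / RR = 1 − 1/RR.
PN = (6.943 − 1) / 6.943 = 5.943 / 6.943 ≈ 0.8560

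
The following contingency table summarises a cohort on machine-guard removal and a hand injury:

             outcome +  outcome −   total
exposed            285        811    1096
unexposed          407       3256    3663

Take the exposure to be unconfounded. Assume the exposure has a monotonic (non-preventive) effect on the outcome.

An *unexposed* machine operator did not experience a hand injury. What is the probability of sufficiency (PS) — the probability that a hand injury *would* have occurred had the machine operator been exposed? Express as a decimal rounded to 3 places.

p₁ = P(outcome | exposed) = 285/1096 = 0.26004
p₀ = P(outcome | unexposed) = 407/3663 = 0.11111
Under exogeneity and monotonicity, PS = (p₁ − p₀)/(1 − p₀).
PS = (0.26004 − 0.11111) / 0.88889 ≈ 0.1675

PS ≈ 0.168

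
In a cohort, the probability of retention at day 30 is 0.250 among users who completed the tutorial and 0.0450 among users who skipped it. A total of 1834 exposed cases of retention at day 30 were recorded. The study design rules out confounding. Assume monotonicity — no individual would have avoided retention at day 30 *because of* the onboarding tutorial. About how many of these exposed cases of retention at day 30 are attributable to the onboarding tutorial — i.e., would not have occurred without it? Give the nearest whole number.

about 1504 cases

Let p₁ = 0.25, p₀ = 0.045.
PN = (p₁ − p₀)/p₁ = (0.25 − 0.045) / 0.25 ≈ 0.82000.
Attributable cases ≈ PN × (exposed cases) = 0.82000 × 1834 ≈ 1503.88.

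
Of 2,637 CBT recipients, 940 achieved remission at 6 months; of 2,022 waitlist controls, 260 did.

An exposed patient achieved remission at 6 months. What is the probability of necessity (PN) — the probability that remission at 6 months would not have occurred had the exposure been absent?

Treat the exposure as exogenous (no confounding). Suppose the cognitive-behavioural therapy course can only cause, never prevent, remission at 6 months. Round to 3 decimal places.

p₁ = P(outcome | exposed) = 940/2637 = 0.35647
p₀ = P(outcome | unexposed) = 260/2022 = 0.12859
Under exogeneity and monotonicity, PN = (p₁ − p₀) / p₁.
PN = (0.35647 − 0.12859) / 0.35647 = 0.22788 / 0.35647 ≈ 0.6393

PN ≈ 0.639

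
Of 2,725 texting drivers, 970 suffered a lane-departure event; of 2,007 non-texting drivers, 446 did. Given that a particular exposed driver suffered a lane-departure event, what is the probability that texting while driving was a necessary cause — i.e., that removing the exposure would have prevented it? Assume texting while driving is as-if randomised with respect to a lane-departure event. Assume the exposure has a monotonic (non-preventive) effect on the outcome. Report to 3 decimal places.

PN ≈ 0.376

p₁ = P(outcome | exposed) = 970/2725 = 0.35596
p₀ = P(outcome | unexposed) = 446/2007 = 0.22222
Under exogeneity and monotonicity, PN = (p₁ − p₀) / p₁.
PN = (0.35596 − 0.22222) / 0.35596 = 0.13374 / 0.35596 ≈ 0.3757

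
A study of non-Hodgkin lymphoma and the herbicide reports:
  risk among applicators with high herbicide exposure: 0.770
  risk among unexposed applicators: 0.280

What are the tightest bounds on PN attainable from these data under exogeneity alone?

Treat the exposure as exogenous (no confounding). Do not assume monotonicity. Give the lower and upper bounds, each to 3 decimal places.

0.636 ≤ PN ≤ 0.935

Let p₁ = 0.77, p₀ = 0.28.
Under exogeneity alone the bounds on PN are max{0,(p₁−p₀)/p₁} ≤ PN ≤ min{1,(1−p₀)/p₁}.
  lower = (p₁ − p₀)/p₁ = 0.49 / 0.77 ≈ 0.6364
  upper = min{1, (1 − p₀)/p₁} = 0.72 / 0.77 ≈ 0.9351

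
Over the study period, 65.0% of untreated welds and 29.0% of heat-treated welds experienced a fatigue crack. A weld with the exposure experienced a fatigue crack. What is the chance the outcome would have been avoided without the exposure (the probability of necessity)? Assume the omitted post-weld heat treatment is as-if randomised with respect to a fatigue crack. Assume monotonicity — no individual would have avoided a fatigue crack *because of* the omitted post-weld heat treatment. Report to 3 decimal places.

p₁ = 0.65, p₀ = 0.29.
Under exogeneity and monotonicity, PN = (p₁ − p₀) / p₁.
PN = (0.65 − 0.29) / 0.65 = 0.36 / 0.65 ≈ 0.5538

PN ≈ 0.554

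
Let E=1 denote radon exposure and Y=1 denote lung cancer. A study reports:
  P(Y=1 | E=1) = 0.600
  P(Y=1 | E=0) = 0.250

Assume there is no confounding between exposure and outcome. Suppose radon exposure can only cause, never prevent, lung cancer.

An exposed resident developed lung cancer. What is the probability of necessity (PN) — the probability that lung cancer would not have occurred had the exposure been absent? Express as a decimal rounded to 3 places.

Let p₁ = 0.6, p₀ = 0.25.
Under exogeneity and monotonicity, PN = (p₁ − p₀) / p₁.
PN = (0.6 − 0.25) / 0.6 = 0.35 / 0.6 ≈ 0.5833

PN ≈ 0.583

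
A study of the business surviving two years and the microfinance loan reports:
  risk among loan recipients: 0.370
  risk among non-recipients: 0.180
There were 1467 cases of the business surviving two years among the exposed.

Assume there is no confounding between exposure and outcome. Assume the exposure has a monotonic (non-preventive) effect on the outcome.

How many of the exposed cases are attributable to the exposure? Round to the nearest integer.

Let p₁ = 0.37, p₀ = 0.18.
PN = (p₁ − p₀)/p₁ = (0.37 − 0.18) / 0.37 ≈ 0.51351.
Attributable cases ≈ PN × (exposed cases) = 0.51351 × 1467 ≈ 753.32.

about 753 cases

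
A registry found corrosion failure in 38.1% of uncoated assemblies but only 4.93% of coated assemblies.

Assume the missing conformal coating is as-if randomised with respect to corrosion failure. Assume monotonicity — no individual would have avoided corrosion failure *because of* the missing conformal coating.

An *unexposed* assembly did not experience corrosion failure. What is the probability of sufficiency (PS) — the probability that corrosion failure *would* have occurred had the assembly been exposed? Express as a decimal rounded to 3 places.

PS ≈ 0.349

p₁ = 0.381, p₀ = 0.0493.
Under exogeneity and monotonicity, PS = (p₁ − p₀) / (1 − p₀).
PS = (0.381 − 0.0493) / (1 − 0.0493) = 0.3317 / 0.9507 ≈ 0.3489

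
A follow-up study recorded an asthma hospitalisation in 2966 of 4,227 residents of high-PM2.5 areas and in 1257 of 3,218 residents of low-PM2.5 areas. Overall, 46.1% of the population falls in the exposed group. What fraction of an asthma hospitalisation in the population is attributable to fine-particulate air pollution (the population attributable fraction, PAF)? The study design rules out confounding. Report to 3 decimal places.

p₁ = P(outcome | exposed) = 2966/4227 = 0.70168
p₀ = P(outcome | unexposed) = 1257/3218 = 0.39062
Overall risk P(Y=1) = π·p₁ + (1−π)·p₀ = 0.461×0.70168 + 0.539×0.39062 = 0.53402.
Under exogeneity, PAF = [P(Y=1) − p₀] / P(Y=1).
PAF = (0.53402 − 0.39062) / 0.53402 ≈ 0.2685

PAF ≈ 0.269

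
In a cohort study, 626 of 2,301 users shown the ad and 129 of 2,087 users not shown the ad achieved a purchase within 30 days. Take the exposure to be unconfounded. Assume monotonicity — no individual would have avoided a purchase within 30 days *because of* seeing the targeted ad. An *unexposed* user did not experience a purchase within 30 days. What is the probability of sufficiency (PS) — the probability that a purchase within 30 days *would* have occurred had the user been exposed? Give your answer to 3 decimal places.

p₁ = P(outcome | exposed) = 626/2301 = 0.27206
p₀ = P(outcome | unexposed) = 129/2087 = 0.061811
Under exogeneity and monotonicity, PS = (p₁ − p₀) / (1 − p₀).
PS = (0.27206 − 0.061811) / (1 − 0.061811) = 0.21024 / 0.93819 ≈ 0.2241

PS ≈ 0.224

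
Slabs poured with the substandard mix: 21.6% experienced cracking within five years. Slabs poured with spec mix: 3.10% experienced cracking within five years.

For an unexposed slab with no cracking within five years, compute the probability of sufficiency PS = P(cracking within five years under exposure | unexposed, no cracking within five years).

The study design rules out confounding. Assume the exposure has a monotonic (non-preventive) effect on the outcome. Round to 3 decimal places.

p₁ = 0.216, p₀ = 0.031.
Under exogeneity and monotonicity, PS = (p₁ − p₀) / (1 − p₀).
PS = (0.216 − 0.031) / (1 − 0.031) = 0.185 / 0.969 ≈ 0.1909

PS ≈ 0.191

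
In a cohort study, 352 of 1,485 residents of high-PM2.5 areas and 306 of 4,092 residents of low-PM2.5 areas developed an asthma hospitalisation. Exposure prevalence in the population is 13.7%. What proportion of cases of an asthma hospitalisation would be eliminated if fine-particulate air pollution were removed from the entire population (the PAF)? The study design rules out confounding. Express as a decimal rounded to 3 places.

p₁ = P(outcome | exposed) = 352/1485 = 0.23704
p₀ = P(outcome | unexposed) = 306/4092 = 0.07478
Overall risk P(Y=1) = π·p₁ + (1−π)·p₀ = 0.137×0.23704 + 0.863×0.07478 = 0.097009.
Under exogeneity, PAF = [P(Y=1) − p₀] / P(Y=1).
PAF = (0.097009 − 0.07478) / 0.097009 ≈ 0.2291

PAF ≈ 0.229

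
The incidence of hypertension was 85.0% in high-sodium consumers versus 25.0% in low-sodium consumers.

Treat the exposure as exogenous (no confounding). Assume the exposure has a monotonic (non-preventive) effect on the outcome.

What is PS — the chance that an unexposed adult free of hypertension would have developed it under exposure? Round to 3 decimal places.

PS ≈ 0.800

p₁ = 0.85, p₀ = 0.25.
Under exogeneity and monotonicity, PS = (p₁ − p₀) / (1 − p₀).
PS = (0.85 − 0.25) / (1 − 0.25) = 0.6 / 0.75 ≈ 0.8000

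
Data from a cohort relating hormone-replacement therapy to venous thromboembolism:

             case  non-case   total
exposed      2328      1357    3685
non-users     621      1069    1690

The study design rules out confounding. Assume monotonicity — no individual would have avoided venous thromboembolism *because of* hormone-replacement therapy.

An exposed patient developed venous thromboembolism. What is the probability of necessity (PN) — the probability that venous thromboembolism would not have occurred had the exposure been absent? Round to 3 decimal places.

PN ≈ 0.418

p₁ = P(outcome | exposed) = 2328/3685 = 0.63175
p₀ = P(outcome | unexposed) = 621/1690 = 0.36746
Under exogeneity and monotonicity, PN = (p₁ − p₀) / p₁.
PN = (0.63175 − 0.36746) / 0.63175 = 0.26429 / 0.63175 ≈ 0.4184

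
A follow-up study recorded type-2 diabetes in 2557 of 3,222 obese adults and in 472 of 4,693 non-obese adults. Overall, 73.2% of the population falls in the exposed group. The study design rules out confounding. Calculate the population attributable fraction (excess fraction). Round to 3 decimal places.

p₁ = P(outcome | exposed) = 2557/3222 = 0.79361
p₀ = P(outcome | unexposed) = 472/4693 = 0.10058
Overall risk P(Y=1) = π·p₁ + (1−π)·p₀ = 0.732×0.79361 + 0.268×0.10058 = 0.60787.
Under exogeneity, PAF = [P(Y=1) − p₀] / P(Y=1).
PAF = (0.60787 − 0.10058) / 0.60787 ≈ 0.8345

PAF ≈ 0.835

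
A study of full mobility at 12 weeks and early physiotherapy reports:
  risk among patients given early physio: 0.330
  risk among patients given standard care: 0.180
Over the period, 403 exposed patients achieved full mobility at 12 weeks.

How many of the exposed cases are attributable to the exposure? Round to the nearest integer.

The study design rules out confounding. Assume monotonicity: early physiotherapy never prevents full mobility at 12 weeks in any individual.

Let p₁ = 0.33, p₀ = 0.18.
PN = (p₁ − p₀)/p₁ = (0.33 − 0.18) / 0.33 ≈ 0.45455.
Attributable cases ≈ PN × (exposed cases) = 0.45455 × 403 ≈ 183.18.

about 183 cases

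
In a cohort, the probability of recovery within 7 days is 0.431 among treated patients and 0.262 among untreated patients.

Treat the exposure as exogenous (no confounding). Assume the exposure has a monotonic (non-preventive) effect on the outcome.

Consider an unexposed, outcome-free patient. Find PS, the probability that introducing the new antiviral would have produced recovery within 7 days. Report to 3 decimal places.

PS ≈ 0.229

Let p₁ = 0.431, p₀ = 0.262.
Under exogeneity and monotonicity, PS = (p₁ − p₀) / (1 − p₀).
PS = (0.431 − 0.262) / (1 − 0.262) = 0.169 / 0.738 ≈ 0.2290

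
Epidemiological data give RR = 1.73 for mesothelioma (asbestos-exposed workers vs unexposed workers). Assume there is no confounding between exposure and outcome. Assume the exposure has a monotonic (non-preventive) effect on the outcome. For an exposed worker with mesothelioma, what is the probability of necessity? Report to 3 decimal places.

Under exogeneity and monotonicity, PN = (RR − 1) / RR = 1 − 1/RR.
PN = (1.73 − 1) / 1.73 = 0.73 / 1.73 ≈ 0.4220

PN ≈ 0.422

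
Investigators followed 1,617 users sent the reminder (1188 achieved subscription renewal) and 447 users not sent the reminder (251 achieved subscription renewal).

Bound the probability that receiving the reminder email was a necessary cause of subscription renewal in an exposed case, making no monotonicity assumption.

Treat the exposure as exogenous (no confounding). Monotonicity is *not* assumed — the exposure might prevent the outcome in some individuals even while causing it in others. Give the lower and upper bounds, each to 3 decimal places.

p₁ = P(outcome | exposed) = 1188/1617 = 0.73469
p₀ = P(outcome | unexposed) = 251/447 = 0.56152
Under exogeneity alone the bounds on PN are max{0,(p₁−p₀)/p₁} ≤ PN ≤ min{1,(1−p₀)/p₁}.
  lower = (p₁ − p₀)/p₁ = 0.17317 / 0.73469 ≈ 0.2357
  upper = min{1, (1 − p₀)/p₁} = 0.43848 / 0.73469 ≈ 0.5968

0.236 ≤ PN ≤ 0.597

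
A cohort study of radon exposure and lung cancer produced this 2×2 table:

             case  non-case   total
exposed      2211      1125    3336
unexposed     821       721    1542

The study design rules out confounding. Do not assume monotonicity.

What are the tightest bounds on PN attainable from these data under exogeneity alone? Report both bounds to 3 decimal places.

p₁ = P(outcome | exposed) = 2211/3336 = 0.66277
p₀ = P(outcome | unexposed) = 821/1542 = 0.53243
Under exogeneity alone the bounds on PN are max{0,(p₁−p₀)/p₁} ≤ PN ≤ min{1,(1−p₀)/p₁}.
  lower = (p₁ − p₀)/p₁ = 0.13034 / 0.66277 ≈ 0.1967
  upper = min{1, (1 − p₀)/p₁} = 0.46757 / 0.66277 ≈ 0.7055

0.197 ≤ PN ≤ 0.705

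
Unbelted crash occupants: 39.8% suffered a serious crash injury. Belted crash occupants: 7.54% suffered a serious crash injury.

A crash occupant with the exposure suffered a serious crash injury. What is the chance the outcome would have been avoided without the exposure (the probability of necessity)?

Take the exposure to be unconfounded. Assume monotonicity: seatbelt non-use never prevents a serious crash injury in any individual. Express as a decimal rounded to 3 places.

PN ≈ 0.811

p₁ = 0.398, p₀ = 0.0754.
Under exogeneity and monotonicity, PN = (p₁ − p₀) / p₁.
PN = (0.398 − 0.0754) / 0.398 = 0.3226 / 0.398 ≈ 0.8106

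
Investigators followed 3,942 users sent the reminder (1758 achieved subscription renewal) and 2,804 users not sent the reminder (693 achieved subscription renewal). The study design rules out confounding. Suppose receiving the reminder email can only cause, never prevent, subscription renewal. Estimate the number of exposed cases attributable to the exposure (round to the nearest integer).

p₁ = P(outcome | exposed) = 1758/3942 = 0.44597
p₀ = P(outcome | unexposed) = 693/2804 = 0.24715
PN = (p₁ − p₀)/p₁ = (0.44597 − 0.24715) / 0.44597 ≈ 0.44582.
Attributable cases ≈ PN × (exposed cases) = 0.44582 × 1758 ≈ 783.75.

about 784 cases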